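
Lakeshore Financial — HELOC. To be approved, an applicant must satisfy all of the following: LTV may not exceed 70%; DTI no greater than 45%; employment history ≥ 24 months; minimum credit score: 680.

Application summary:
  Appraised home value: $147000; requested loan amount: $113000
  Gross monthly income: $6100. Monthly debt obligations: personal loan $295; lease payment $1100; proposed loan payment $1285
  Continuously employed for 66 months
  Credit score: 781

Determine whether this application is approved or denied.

LTV: 113,000 ÷ 147,000 = 76.9%, exceeds 70% cap
Total monthly debts = (295 + 1,100 + 1,285) = 2,680. DTI = 2,680/6,100 = 43.9% ≤ 45%
Employment 66 ≥ 24 months
Credit score 781 ≥ 680 (meets)
Fails on LTV.

Denied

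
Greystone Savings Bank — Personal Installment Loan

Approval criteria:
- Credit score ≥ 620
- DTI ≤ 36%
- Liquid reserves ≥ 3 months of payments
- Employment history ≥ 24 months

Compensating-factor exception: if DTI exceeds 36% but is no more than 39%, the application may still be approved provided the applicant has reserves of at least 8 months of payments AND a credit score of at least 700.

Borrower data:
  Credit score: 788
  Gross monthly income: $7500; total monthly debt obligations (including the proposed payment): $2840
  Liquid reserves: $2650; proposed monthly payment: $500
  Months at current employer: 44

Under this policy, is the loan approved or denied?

Denied

Credit score 788 ≥ 620 (meets base)
DTI = 2,840/7,500 = 37.9% > 36% — standard DTI limit exceeded.
Reserves: 2,650 ÷ 500 = 5.3 months (meets 3-month minimum)
Employment 44 ≥ 24 months
37.9% falls in the override range (36%–39%), so the compensating-factor test applies.
Override check — reserves: 5.3 mo (short of 8); score: 788 (ok).
Override conditions not both satisfied; exception does not apply.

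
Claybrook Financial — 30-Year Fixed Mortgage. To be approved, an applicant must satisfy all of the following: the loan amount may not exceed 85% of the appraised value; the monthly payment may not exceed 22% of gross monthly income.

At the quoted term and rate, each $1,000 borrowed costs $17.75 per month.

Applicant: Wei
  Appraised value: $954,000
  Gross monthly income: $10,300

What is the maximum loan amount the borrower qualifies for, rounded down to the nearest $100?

Payment cap: 22% × $10,300 = $2,266/month.
At $17.75 per $1,000, that supports 2,266/17.75 × 1,000 ≈ $127,661 → $127,600.
LTV cap: 85% × $954,000 = $810,900 → $810,900.
Binding constraint: payment-to-income.

$127,600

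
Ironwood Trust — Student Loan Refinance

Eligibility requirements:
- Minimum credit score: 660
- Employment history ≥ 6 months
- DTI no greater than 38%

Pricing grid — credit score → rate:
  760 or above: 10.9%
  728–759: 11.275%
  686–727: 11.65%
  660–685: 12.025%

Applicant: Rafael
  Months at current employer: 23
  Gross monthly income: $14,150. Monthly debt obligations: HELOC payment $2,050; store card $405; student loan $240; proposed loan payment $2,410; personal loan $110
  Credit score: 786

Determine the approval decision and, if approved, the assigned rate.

Credit score 786 ≥ 660 (meets minimum)
Total monthly debts = (2,050 + 405 + 240 + 2,410 + 110) = 5,215. DTI = 5,215/14,150 = 36.9% ≤ 38%
Employment 23 ≥ 6 months
All requirements met. Score 786 falls in the 760 or above tier → 10.9%.

Approved at 10.9%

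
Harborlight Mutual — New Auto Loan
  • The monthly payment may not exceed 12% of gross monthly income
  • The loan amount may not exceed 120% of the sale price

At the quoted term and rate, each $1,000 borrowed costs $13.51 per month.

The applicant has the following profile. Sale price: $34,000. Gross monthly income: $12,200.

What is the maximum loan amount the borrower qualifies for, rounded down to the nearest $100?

Payment cap: 12% × $12,200 = $1,464/month.
At $13.51 per $1,000, that supports 1,464/13.51 × 1,000 ≈ $108,364 → $108,300.
LTV cap: 120% × $34,000 = $40,800 → $40,800.
Binding constraint: loan-to-value.

$40,800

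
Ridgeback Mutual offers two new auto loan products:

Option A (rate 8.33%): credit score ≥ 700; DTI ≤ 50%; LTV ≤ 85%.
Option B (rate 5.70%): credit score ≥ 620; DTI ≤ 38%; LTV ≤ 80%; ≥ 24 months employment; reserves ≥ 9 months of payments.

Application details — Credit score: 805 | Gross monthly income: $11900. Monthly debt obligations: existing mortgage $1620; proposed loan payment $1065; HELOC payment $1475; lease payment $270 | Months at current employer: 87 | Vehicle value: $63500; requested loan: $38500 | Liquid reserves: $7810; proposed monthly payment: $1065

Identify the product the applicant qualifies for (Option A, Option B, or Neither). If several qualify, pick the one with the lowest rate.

Total debts = (1,620 + 1,065 + 1,475 + 270) = 4,430; DTI = 4,430/11,900 = 37.2%.
LTV = 38,500/63,500 = 60.6%.
Reserves = 7,810/1,065 = 7.3 months.
Option A: score 805 ≥ 700; DTI 37.2% ≤ 50%; LTV 60.6% ≤ 85% → qualifies.
Option B: score 805 ≥ 620; DTI 37.2% ≤ 38%; LTV 60.6% ≤ 80%; employment 87 ≥ 24 mo; reserves 7.3 < 9 mo → does not qualify.

Option A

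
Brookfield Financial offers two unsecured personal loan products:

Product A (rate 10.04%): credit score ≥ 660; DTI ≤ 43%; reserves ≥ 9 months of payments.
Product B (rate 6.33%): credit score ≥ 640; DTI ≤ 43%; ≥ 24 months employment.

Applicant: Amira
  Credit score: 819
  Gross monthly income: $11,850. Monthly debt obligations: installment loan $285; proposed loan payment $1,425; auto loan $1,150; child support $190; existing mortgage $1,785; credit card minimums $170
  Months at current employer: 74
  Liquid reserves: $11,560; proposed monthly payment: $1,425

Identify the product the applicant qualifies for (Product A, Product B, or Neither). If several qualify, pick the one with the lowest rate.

Total debts = (285 + 1,425 + 1,150 + 190 + 1,785 + 170) = 5,005; DTI = 5,005/11,850 = 42.2%.
Reserves = 11,560/1,425 = 8.1 months.
Product A: score 819 ≥ 660; DTI 42.2% ≤ 43%; reserves 8.1 < 9 mo → does not qualify.
Product B: score 819 ≥ 640; DTI 42.2% ≤ 43%; employment 74 ≥ 24 mo → qualifies.

Product B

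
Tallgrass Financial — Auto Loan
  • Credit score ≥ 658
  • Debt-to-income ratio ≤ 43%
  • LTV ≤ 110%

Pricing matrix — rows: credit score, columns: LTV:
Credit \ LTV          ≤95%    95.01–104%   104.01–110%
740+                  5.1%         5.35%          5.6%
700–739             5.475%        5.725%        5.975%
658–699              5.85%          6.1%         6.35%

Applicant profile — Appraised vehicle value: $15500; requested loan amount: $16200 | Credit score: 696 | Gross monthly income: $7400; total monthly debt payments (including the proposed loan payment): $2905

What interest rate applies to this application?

Credit score 696 ≥ 658; DTI = 2,905/7,400 = 39.3% ≤ 43%
Loan-to-value = 16,200/15,500 = 104.5% — pass (110% max)
Score 696 is in the 658–699 band; LTV 104.5% is in the 104.01–110% band → 6.35%.

6.35%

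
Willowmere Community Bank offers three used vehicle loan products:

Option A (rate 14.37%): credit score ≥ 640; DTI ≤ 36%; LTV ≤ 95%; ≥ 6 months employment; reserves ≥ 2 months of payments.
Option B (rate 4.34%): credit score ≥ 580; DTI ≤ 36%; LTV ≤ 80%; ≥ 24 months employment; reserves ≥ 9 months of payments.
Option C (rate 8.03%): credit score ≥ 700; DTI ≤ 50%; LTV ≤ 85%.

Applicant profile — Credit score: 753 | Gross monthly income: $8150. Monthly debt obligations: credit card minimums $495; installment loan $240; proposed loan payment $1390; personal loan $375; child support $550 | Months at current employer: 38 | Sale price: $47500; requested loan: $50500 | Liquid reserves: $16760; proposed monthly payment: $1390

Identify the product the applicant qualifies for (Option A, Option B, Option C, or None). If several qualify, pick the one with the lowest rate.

Total debts = (495 + 240 + 1,390 + 375 + 550) = 3,050; DTI = 3,050/8,150 = 37.4%.
LTV = 50,500/47,500 = 106.3%.
Reserves = 16,760/1,390 = 12.1 months.
Option A: score 753 ≥ 640; DTI 37.4% > 36%; LTV 106.3% > 95%; employment 38 ≥ 6 mo; reserves 12.1 ≥ 2 mo → does not qualify.
Option B: score 753 ≥ 580; DTI 37.4% > 36%; LTV 106.3% > 80%; employment 38 ≥ 24 mo; reserves 12.1 ≥ 9 mo → does not qualify.
Option C: score 753 ≥ 700; DTI 37.4% ≤ 50%; LTV 106.3% > 85% → does not qualify.

None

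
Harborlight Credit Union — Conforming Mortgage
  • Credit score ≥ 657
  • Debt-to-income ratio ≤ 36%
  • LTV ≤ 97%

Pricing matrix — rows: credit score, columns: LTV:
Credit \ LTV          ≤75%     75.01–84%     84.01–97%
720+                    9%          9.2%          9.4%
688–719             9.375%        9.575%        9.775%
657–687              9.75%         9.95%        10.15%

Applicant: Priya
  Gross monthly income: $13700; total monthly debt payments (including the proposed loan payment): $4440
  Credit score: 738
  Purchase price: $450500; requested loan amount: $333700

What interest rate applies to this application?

Credit score 738 ≥ 657; DTI = 4,440/13,700 = 32.4% ≤ 36%
Loan-to-value = 333,700/450,500 = 74.1% — pass (97% max)
Row: 738 falls in 720+. Column: 74.1% falls in ≤75%. Rate = 9%.

9%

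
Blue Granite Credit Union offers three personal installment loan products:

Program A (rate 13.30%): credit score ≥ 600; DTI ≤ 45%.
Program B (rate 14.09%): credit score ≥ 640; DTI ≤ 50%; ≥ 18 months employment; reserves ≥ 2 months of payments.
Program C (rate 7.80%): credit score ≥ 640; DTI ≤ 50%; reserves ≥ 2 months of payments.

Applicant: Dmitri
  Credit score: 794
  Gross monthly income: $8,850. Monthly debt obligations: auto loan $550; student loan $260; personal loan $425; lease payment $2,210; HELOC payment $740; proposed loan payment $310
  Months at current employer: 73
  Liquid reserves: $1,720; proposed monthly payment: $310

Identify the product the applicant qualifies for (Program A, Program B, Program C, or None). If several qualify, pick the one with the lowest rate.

Total debts = (550 + 260 + 425 + 2,210 + 740 + 310) = 4,495; DTI = 4,495/8,850 = 50.8%.
Reserves = 1,720/310 = 5.5 months.
Program A: score 794 ≥ 600; DTI 50.8% > 45% → does not qualify.
Program B: score 794 ≥ 640; DTI 50.8% > 50%; employment 73 ≥ 18 mo; reserves 5.5 ≥ 2 mo → does not qualify.
Program C: score 794 ≥ 640; DTI 50.8% > 50%; reserves 5.5 ≥ 2 mo → does not qualify.

None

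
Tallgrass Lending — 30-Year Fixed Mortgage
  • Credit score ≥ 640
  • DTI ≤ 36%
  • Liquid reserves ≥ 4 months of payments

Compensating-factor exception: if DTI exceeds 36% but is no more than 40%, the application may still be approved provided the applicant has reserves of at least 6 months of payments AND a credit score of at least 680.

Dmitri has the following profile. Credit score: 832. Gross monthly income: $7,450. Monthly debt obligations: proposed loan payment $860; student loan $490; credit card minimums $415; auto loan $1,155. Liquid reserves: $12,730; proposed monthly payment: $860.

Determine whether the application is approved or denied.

Approved

Credit score 832 ≥ 640 (meets base)
Total debts = (860 + 490 + 415 + 1,155) = 2,920. DTI: 2,920 ÷ 7,450 = 39.2%, over the 36% base limit.
Liquid reserves cover 12,730/860 = 14.8 months — ≥ 4 required
DTI 39.2% is within the 36%–40% exception band; checking compensating factors.
Reserves 14.8 ≥ 6 months; credit score 832 ≥ 680.
Both compensating conditions met → exception applies.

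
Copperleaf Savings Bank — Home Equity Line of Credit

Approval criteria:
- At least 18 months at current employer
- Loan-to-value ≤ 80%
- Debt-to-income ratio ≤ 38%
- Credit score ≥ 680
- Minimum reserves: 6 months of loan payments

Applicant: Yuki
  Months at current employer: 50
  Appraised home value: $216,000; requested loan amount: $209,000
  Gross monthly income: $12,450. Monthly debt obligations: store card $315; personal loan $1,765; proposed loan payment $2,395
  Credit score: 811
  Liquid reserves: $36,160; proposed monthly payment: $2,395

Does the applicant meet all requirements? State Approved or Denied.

Employment 50 ≥ 18 months
LTV: 209,000 ÷ 216,000 = 96.8%, exceeds 80% cap
Total monthly debts = (315 + 1,765 + 2,395) = 4,475. Debt-to-income = 4,475/12,450 = 35.9% — meets 38% limit
Credit score 811 ≥ 680 (meets)
Liquid reserves cover 36,160/2,395 = 15.1 months — ≥ 6 required
Fails on LTV.

Denied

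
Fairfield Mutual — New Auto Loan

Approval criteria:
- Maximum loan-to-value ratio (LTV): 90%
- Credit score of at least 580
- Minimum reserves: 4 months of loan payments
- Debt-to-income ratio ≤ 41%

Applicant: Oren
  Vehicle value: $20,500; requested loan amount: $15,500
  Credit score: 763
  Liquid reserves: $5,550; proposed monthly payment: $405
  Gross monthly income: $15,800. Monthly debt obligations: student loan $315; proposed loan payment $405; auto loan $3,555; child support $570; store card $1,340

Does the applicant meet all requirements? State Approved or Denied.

Approved

LTV = 15,500/20,500 = 75.6% ≤ 90%
Credit score 763 ≥ 580 (meets)
Reserves: 5,550 ÷ 405 = 13.7 months (meets 4-month minimum)
Total monthly debts = (315 + 405 + 3,555 + 570 + 1,340) = 6,185. DTI: 6,185 ÷ 15,800 = 39.1%, within the 41% cap
All criteria satisfied.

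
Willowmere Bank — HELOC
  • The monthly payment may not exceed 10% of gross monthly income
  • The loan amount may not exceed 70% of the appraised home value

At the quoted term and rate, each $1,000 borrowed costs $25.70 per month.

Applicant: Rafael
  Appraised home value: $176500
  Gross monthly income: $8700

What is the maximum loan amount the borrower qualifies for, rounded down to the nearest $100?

$33,800

Payment cap: 10% × $8,700 = $870/month.
At $25.70 per $1,000, that supports 870/25.70 × 1,000 ≈ $33,852 → $33,800.
LTV cap: 70% × $176,500 = $123,550 → $123,500.
Binding constraint: payment-to-income.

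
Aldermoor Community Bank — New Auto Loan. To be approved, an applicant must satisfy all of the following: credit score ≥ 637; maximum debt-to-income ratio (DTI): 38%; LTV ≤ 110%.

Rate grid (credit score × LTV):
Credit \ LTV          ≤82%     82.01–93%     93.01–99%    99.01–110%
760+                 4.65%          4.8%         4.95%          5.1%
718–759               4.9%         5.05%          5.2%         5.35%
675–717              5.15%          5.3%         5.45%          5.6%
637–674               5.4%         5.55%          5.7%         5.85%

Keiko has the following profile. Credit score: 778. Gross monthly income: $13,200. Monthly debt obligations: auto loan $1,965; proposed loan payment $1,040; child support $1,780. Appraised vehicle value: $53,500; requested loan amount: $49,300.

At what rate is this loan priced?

4.8%

Credit score 778 ≥ 637; Total monthly debts = (1,965 + 1,040 + 1,780) = 4,785. DTI: 4,785 ÷ 13,200 = 36.2%, within the 38% cap
Loan-to-value = 49,300/53,500 = 92.1% — pass (110% max)
Row: 778 falls in 760+. Column: 92.1% falls in 82.01–93%. Rate = 4.8%.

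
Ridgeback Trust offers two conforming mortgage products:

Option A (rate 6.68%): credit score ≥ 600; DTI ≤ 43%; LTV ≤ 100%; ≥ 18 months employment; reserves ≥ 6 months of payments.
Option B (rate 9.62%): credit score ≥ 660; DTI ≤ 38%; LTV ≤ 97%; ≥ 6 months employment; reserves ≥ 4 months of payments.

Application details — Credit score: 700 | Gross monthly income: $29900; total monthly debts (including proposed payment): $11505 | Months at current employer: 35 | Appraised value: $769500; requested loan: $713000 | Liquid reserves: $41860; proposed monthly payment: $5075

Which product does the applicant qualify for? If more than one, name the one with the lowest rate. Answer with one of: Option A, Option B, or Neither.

Option A

DTI = 11,505/29,900 = 38.5%.
LTV = 713,000/769,500 = 92.7%.
Reserves = 41,860/5,075 = 8.2 months.
Option A: score 700 ≥ 600; DTI 38.5% ≤ 43%; LTV 92.7% ≤ 100%; employment 35 ≥ 18 mo; reserves 8.2 ≥ 6 mo → qualifies.
Option B: score 700 ≥ 660; DTI 38.5% > 38%; LTV 92.7% ≤ 97%; employment 35 ≥ 6 mo; reserves 8.2 ≥ 4 mo → does not qualify.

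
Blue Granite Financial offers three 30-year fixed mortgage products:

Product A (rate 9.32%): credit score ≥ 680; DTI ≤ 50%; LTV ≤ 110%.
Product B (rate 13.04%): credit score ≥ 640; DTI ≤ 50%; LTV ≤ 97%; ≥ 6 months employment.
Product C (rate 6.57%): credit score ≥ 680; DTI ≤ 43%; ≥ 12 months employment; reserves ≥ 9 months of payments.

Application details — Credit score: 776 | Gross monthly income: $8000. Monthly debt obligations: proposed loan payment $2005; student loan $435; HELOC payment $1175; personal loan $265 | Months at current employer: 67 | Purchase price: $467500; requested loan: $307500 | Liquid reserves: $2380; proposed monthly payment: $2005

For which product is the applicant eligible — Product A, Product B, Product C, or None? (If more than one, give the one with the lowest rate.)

Product A

Total debts = (2,005 + 435 + 1,175 + 265) = 3,880; DTI = 3,880/8,000 = 48.5%.
LTV = 307,500/467,500 = 65.8%.
Reserves = 2,380/2,005 = 1.2 months.
Product A: score 776 ≥ 680; DTI 48.5% ≤ 50%; LTV 65.8% ≤ 110% → qualifies.
Product B: score 776 ≥ 640; DTI 48.5% ≤ 50%; LTV 65.8% ≤ 97%; employment 67 ≥ 6 mo → qualifies.
Product C: score 776 ≥ 680; DTI 48.5% > 43%; employment 67 ≥ 12 mo; reserves 1.2 < 9 mo → does not qualify.
Qualifying: Product A, Product B. Lowest rate is 9.32% → Product A.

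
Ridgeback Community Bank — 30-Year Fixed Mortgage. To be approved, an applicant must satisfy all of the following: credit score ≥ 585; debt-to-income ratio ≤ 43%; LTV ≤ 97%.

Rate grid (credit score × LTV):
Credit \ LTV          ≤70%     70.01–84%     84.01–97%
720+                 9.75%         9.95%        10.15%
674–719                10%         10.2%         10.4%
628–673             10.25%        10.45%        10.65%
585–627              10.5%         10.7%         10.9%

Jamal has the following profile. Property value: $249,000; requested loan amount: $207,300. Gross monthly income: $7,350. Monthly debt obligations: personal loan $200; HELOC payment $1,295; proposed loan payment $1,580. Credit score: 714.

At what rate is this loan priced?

10.2%

Credit score 714 ≥ 585; Total monthly debts = (200 + 1,295 + 1,580) = 3,075. Debt-to-income = 3,075/7,350 = 41.8% — meets 43% limit
LTV = 207,300/249,000 = 83.3% ≤ 97%
Score 714 is in the 674–719 band; LTV 83.3% is in the 70.01–84% band → 10.2%.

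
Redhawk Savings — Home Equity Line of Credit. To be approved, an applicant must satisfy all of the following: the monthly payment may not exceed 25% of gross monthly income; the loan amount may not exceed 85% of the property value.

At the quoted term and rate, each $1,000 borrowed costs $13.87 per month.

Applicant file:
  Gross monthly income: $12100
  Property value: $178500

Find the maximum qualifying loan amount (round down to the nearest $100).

Payment cap: 25% × $12,100 = $3,025/month.
At $13.87 per $1,000, that supports 3,025/13.87 × 1,000 ≈ $218,096 → $218,000.
LTV cap: 85% × $178,500 = $151,725 → $151,700.
Binding constraint: loan-to-value.

$151,700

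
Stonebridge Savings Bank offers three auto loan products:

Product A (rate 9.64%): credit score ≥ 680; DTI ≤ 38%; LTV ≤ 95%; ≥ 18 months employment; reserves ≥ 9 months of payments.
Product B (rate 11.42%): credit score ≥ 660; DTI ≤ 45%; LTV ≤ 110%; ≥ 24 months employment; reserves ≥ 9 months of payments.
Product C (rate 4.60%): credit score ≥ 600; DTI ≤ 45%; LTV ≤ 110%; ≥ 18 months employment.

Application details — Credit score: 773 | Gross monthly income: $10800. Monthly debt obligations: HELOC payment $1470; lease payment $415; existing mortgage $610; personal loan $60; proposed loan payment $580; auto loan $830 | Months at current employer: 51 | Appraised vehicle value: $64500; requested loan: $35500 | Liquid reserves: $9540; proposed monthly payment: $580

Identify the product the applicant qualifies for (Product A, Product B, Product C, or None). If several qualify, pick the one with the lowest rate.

Product C

Total debts = (1,470 + 415 + 610 + 60 + 580 + 830) = 3,965; DTI = 3,965/10,800 = 36.7%.
LTV = 35,500/64,500 = 55%.
Reserves = 9,540/580 = 16.4 months.
Product A: score 773 ≥ 680; DTI 36.7% ≤ 38%; LTV 55% ≤ 95%; employment 51 ≥ 18 mo; reserves 16.4 ≥ 9 mo → qualifies.
Product B: score 773 ≥ 660; DTI 36.7% ≤ 45%; LTV 55% ≤ 110%; employment 51 ≥ 24 mo; reserves 16.4 ≥ 9 mo → qualifies.
Product C: score 773 ≥ 600; DTI 36.7% ≤ 45%; LTV 55% ≤ 110%; employment 51 ≥ 18 mo → qualifies.
Qualifying: Product A, Product B, Product C. Lowest rate is 4.60% → Product C.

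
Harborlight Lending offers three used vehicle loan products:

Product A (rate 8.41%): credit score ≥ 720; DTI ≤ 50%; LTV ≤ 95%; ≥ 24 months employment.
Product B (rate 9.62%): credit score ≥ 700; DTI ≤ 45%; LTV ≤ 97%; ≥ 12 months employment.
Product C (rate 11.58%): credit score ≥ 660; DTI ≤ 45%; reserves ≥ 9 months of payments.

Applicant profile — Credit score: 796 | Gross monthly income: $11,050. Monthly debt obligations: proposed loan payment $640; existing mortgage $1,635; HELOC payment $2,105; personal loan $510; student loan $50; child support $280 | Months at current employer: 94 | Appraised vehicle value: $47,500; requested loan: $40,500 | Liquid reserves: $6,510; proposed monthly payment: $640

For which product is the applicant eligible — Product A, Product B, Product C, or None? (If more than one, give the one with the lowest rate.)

Product A

Total debts = (640 + 1,635 + 2,105 + 510 + 50 + 280) = 5,220; DTI = 5,220/11,050 = 47.2%.
LTV = 40,500/47,500 = 85.3%.
Reserves = 6,510/640 = 10.2 months.
Product A: score 796 ≥ 720; DTI 47.2% ≤ 50%; LTV 85.3% ≤ 95%; employment 94 ≥ 24 mo → qualifies.
Product B: score 796 ≥ 700; DTI 47.2% > 45%; LTV 85.3% ≤ 97%; employment 94 ≥ 12 mo → does not qualify.
Product C: score 796 ≥ 660; DTI 47.2% > 45%; reserves 10.2 ≥ 9 mo → does not qualify.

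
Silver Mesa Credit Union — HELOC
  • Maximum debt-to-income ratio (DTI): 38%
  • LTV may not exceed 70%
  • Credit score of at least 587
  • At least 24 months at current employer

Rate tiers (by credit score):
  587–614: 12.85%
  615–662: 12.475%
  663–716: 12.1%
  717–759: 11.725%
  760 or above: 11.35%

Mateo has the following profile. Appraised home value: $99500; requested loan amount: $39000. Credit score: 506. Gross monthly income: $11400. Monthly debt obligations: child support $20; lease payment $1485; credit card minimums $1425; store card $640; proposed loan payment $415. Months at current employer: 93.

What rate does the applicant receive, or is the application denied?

Denied

Credit score 506 < 587 (below minimum)
Total monthly debts = (20 + 1,485 + 1,425 + 640 + 415) = 3,985. DTI = 3,985/11,400 = 35% ≤ 38%
Employment 93 ≥ 24 months
LTV: 39,000 ÷ 99,500 = 39.2%, within 70% cap
Not all requirements met → denied.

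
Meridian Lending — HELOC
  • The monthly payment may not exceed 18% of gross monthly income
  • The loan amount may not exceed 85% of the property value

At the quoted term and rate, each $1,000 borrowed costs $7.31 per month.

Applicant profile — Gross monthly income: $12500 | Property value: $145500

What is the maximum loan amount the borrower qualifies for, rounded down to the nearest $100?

Payment cap: 18% × $12,500 = $2,250/month.
At $7.31 per $1,000, that supports 2,250/7.31 × 1,000 ≈ $307,797 → $307,700.
LTV cap: 85% × $145,500 = $123,675 → $123,600.
Binding constraint: loan-to-value.

$123,600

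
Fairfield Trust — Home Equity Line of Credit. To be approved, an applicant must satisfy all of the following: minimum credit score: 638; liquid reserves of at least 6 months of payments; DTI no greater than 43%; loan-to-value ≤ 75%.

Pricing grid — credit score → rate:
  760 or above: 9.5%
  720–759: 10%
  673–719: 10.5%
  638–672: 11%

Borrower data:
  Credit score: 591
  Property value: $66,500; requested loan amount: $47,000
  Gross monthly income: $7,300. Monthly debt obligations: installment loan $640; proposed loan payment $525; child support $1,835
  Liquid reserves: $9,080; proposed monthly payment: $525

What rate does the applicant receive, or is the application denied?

Credit score 591 < 638 (below minimum)
Total monthly debts = (640 + 525 + 1,835) = 3,000. DTI: 3,000 ÷ 7,300 = 41.1%, within the 43% cap
Reserves = 9,080/525 = 17.3 months ≥ 6
LTV = 47,000/66,500 = 70.7% ≤ 75%
Not all requirements met → denied.

Denied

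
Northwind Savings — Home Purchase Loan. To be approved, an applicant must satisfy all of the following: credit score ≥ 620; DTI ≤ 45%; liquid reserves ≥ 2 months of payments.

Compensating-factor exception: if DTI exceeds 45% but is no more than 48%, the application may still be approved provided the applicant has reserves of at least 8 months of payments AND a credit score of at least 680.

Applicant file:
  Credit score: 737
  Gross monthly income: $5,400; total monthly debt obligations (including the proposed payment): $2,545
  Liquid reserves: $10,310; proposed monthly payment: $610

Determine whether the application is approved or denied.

Approved

Credit score 737 ≥ 620 (meets base)
DTI = 2,545/5,400 = 47.1% > 45% — standard DTI limit exceeded.
Reserves = 10,310/610 = 16.9 months ≥ 2
47.1% falls in the override range (45%–48%), so the compensating-factor test applies.
Override check — reserves: 16.9 mo (ok); score: 737 (ok).
Both compensating conditions met → exception applies.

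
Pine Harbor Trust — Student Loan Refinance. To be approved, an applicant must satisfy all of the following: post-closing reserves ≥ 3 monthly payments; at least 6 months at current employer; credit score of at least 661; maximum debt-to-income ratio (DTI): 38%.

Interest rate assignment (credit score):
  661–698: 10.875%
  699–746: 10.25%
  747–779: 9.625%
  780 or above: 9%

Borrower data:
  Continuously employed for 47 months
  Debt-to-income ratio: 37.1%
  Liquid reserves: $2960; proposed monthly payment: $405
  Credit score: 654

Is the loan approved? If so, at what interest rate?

Credit score 654 < 661 (below minimum)
Debt-to-income 37.1% vs 38% cap — pass
Employment 47 ≥ 6 months
Liquid reserves cover 2,960/405 = 7.3 months — ≥ 3 required
Not all requirements met → denied.

Denied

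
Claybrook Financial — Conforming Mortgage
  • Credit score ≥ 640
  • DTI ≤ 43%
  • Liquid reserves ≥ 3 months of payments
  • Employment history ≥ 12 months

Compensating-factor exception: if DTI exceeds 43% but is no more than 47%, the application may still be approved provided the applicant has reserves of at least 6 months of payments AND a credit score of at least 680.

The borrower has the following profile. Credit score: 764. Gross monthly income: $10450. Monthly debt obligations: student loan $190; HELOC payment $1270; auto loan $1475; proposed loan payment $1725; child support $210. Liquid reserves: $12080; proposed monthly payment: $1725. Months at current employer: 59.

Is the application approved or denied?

Credit score 764 ≥ 640 (meets base)
Total debts = (190 + 1,270 + 1,475 + 1,725 + 210) = 4,870. DTI: 4,870 ÷ 10,450 = 46.6%, over the 43% base limit.
Liquid reserves cover 12,080/1,725 = 7.0 months — ≥ 3 required
Employment 59 ≥ 12 months
DTI 46.6% is within the 43%–47% exception band; checking compensating factors.
Reserves 7.0 ≥ 6 months; credit score 764 ≥ 680.
Both compensating conditions met → exception applies.

Approved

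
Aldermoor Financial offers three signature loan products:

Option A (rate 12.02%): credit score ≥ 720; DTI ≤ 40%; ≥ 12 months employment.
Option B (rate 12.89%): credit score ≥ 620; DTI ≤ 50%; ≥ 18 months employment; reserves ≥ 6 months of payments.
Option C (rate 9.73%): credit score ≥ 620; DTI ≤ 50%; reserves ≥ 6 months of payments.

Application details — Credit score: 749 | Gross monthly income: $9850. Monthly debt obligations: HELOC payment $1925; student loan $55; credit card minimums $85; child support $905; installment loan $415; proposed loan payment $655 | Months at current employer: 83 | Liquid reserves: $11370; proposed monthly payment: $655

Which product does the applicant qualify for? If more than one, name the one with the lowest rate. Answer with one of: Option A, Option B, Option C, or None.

Total debts = (1,925 + 55 + 85 + 905 + 415 + 655) = 4,040; DTI = 4,040/9,850 = 41%.
Reserves = 11,370/655 = 17.4 months.
Option A: score 749 ≥ 720; DTI 41% > 40%; employment 83 ≥ 12 mo → does not qualify.
Option B: score 749 ≥ 620; DTI 41% ≤ 50%; employment 83 ≥ 18 mo; reserves 17.4 ≥ 6 mo → qualifies.
Option C: score 749 ≥ 620; DTI 41% ≤ 50%; reserves 17.4 ≥ 6 mo → qualifies.
Qualifying: Option B, Option C. Lowest rate is 9.73% → Option C.

Option C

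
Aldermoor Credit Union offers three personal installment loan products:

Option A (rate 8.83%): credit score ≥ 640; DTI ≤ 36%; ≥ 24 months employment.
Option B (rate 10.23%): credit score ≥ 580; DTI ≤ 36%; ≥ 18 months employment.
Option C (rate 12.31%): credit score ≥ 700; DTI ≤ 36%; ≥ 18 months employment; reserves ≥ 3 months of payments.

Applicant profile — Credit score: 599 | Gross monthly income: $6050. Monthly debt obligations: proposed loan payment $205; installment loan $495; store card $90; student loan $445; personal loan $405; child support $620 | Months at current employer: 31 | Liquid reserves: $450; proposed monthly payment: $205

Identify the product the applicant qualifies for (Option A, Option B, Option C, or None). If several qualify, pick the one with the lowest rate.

Total debts = (205 + 495 + 90 + 445 + 405 + 620) = 2,260; DTI = 2,260/6,050 = 37.4%.
Reserves = 450/205 = 2.2 months.
Option A: score 599 < 640; DTI 37.4% > 36%; employment 31 ≥ 24 mo → does not qualify.
Option B: score 599 ≥ 580; DTI 37.4% > 36%; employment 31 ≥ 18 mo → does not qualify.
Option C: score 599 < 700; DTI 37.4% > 36%; employment 31 ≥ 18 mo; reserves 2.2 < 3 mo → does not qualify.

None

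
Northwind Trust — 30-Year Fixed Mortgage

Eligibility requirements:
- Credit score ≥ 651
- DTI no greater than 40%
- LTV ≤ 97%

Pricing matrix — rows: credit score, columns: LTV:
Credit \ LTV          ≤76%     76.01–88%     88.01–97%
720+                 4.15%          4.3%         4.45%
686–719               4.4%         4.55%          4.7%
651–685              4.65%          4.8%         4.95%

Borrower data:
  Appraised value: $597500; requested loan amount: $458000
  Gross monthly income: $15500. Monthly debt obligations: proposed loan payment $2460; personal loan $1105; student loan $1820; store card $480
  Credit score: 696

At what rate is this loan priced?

4.55%

Credit score 696 ≥ 651; Total monthly debts = (2,460 + 1,105 + 1,820 + 480) = 5,865. DTI = 5,865/15,500 = 37.8% ≤ 40%
Loan-to-value = 458,000/597,500 = 76.7% — pass (97% max)
Row: 696 falls in 686–719. Column: 76.7% falls in 76.01–88%. Rate = 4.55%.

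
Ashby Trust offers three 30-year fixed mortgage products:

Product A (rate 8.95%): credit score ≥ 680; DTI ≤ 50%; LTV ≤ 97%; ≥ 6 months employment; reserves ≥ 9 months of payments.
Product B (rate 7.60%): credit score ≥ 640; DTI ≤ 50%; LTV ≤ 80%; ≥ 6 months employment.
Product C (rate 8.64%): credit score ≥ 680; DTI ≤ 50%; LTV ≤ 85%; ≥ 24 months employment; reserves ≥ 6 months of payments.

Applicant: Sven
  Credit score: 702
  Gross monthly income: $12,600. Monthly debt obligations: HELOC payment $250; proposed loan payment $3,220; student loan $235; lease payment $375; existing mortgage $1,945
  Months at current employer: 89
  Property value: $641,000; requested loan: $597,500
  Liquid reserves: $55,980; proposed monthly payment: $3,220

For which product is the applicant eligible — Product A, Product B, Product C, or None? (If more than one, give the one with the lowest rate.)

Total debts = (250 + 3,220 + 235 + 375 + 1,945) = 6,025; DTI = 6,025/12,600 = 47.8%.
LTV = 597,500/641,000 = 93.2%.
Reserves = 55,980/3,220 = 17.4 months.
Product A: score 702 ≥ 680; DTI 47.8% ≤ 50%; LTV 93.2% ≤ 97%; employment 89 ≥ 6 mo; reserves 17.4 ≥ 9 mo → qualifies.
Product B: score 702 ≥ 640; DTI 47.8% ≤ 50%; LTV 93.2% > 80%; employment 89 ≥ 6 mo → does not qualify.
Product C: score 702 ≥ 680; DTI 47.8% ≤ 50%; LTV 93.2% > 85%; employment 89 ≥ 24 mo; reserves 17.4 ≥ 6 mo → does not qualify.

Product A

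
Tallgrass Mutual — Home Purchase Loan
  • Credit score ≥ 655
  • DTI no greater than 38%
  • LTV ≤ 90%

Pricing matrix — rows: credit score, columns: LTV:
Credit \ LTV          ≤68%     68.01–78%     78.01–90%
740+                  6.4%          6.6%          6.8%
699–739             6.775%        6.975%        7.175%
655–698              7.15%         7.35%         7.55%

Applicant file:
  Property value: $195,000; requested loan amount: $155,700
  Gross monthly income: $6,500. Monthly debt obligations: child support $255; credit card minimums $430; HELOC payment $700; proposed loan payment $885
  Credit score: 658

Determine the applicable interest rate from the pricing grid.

Credit score 658 ≥ 655; Total monthly debts = (255 + 430 + 700 + 885) = 2,270. DTI: 2,270 ÷ 6,500 = 34.9%, within the 38% cap
LTV = 155,700/195,000 = 79.8% ≤ 90%
Credit 658 → row 655–698; LTV 79.8% → column 78.01–90%. Grid cell → 7.55%.

7.55%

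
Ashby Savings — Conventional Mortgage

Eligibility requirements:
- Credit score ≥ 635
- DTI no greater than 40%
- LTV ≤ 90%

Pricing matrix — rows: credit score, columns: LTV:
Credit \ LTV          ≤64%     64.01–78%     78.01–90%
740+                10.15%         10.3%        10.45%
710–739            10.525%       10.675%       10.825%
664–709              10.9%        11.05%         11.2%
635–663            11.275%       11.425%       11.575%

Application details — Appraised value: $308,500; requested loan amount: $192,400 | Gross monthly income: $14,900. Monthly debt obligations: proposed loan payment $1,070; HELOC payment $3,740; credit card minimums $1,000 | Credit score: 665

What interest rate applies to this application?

10.9%

Credit score 665 ≥ 635; Total monthly debts = (1,070 + 3,740 + 1,000) = 5,810. DTI: 5,810 ÷ 14,900 = 39%, within the 40% cap
Loan-to-value = 192,400/308,500 = 62.4% — pass (90% max)
Credit 665 → row 664–709; LTV 62.4% → column ≤64%. Grid cell → 10.9%.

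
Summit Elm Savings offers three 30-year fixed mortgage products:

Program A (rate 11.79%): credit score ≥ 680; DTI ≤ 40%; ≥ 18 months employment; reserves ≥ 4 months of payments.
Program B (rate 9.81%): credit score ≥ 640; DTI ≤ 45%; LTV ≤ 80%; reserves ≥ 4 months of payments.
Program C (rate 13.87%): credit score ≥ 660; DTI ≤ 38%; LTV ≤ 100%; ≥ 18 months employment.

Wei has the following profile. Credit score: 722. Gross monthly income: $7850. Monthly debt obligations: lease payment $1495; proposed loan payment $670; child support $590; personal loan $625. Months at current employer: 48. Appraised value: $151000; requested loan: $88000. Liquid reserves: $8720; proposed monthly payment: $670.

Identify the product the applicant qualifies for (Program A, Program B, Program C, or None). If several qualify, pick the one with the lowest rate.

Program B

Total debts = (1,495 + 670 + 590 + 625) = 3,380; DTI = 3,380/7,850 = 43.1%.
LTV = 88,000/151,000 = 58.3%.
Reserves = 8,720/670 = 13.0 months.
Program A: score 722 ≥ 680; DTI 43.1% > 40%; employment 48 ≥ 18 mo; reserves 13.0 ≥ 4 mo → does not qualify.
Program B: score 722 ≥ 640; DTI 43.1% ≤ 45%; LTV 58.3% ≤ 80%; reserves 13.0 ≥ 4 mo → qualifies.
Program C: score 722 ≥ 660; DTI 43.1% > 38%; LTV 58.3% ≤ 100%; employment 48 ≥ 18 mo → does not qualify.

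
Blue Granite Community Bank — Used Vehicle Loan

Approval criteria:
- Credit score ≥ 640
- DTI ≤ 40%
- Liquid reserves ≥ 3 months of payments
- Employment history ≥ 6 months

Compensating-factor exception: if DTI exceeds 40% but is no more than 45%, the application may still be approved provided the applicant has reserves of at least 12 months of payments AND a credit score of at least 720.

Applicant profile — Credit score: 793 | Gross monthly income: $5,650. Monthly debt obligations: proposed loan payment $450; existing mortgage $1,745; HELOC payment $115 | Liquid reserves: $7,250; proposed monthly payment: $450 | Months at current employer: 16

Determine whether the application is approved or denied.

Approved

Credit score 793 ≥ 640 (meets base)
Total debts = (450 + 1,745 + 115) = 2,310. DTI = 2,310/5,650 = 40.9% > 40% — standard DTI limit exceeded.
Reserves: 7,250 ÷ 450 = 16.1 months (meets 3-month minimum)
Employment 16 ≥ 6 months
DTI 40.9% is within the 40%–45% exception band; checking compensating factors.
Reserves 16.1 ≥ 12 months; credit score 793 ≥ 720.
Both override conditions satisfied; DTI exception granted.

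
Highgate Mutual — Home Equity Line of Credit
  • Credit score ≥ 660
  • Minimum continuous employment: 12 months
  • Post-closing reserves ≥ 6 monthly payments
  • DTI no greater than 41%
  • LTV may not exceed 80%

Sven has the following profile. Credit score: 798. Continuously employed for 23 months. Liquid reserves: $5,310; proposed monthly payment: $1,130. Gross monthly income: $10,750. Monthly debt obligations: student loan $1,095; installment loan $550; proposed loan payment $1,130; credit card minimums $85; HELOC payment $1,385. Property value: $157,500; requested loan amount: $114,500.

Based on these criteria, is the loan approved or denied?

Credit score 798 ≥ 660 (meets)
Employment 23 ≥ 12 months
Reserves = 5,310/1,130 = 4.7 months < 6
Total monthly debts = (1,095 + 550 + 1,130 + 85 + 1,385) = 4,245. DTI = 4,245/10,750 = 39.5% ≤ 41%
LTV: 114,500 ÷ 157,500 = 72.7%, within 80% cap
Fails on reserves.

Denied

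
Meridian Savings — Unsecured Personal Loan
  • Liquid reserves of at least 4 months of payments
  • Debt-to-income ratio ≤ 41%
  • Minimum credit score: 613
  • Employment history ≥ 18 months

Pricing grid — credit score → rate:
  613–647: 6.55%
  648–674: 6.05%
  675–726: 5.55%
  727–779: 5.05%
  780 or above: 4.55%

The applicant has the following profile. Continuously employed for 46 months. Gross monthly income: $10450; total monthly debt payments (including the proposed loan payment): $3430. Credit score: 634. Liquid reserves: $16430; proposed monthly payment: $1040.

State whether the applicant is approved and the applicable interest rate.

Approved at 6.55%

Credit score 634 ≥ 613 (meets minimum)
DTI = 3,430/10,450 = 32.8% ≤ 41%
Employment 46 ≥ 18 months
Reserves = 16,430/1,040 = 15.8 months ≥ 4
All requirements met. Score 634 falls in the 613–647 tier → 6.55%.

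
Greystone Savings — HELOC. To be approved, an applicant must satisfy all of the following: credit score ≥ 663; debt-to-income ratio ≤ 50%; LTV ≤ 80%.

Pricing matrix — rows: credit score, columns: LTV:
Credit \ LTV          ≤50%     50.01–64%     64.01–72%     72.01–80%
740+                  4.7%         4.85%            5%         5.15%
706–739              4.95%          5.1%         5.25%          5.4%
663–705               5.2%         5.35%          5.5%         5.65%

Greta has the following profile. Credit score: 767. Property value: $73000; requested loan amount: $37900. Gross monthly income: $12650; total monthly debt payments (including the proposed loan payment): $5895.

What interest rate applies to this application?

Credit score 767 ≥ 663; DTI: 5,895 ÷ 12,650 = 46.6%, within the 50% cap
LTV: 37,900 ÷ 73,000 = 51.9%, within 80% cap
Credit 767 → row 740+; LTV 51.9% → column 50.01–64%. Grid cell → 4.85%.

4.85%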